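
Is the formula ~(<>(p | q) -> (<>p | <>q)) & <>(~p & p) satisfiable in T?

1. ~(<>(p | q) -> (<>p | <>q)) & <>(~p & p), w0
2. ~(<>(p | q) -> (<>p | <>q)), w0
3. <>(~p & p), w0
4. <>(p | q), w0
5. ~(<>p | <>q), w0
6. ~<>p, w0
7. ~<>q, w0
8. ~p, w0
9. ~q, w0
10. ~p & p, w1
11. ~p, w1
12. p, w1
Accessibility: w0Rw0, w0Rw1, w1Rw1
Branch closes: p and ~p both at w1.
Every branch closes; the branch above is one of them.

Unsatisfiable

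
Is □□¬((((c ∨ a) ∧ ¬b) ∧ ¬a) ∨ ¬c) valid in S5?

Tableau for the negation ¬□□¬((((c ∨ a) ∧ ¬b) ∧ ¬a) ∨ ¬c):
1. ¬□□¬((((c ∨ a) ∧ ¬b) ∧ ¬a) ∨ ¬c), u
2. ¬□¬((((c ∨ a) ∧ ¬b) ∧ ¬a) ∨ ¬c), v
3. (((c ∨ a) ∧ ¬b) ∧ ¬a) ∨ ¬c, w
4. ¬c, w
Accessibility: uRu, uRv, uRw, vRu, vRv, vRw, wRu, wRv, wRw
The negation has an open branch (countermodel exists).

Not valid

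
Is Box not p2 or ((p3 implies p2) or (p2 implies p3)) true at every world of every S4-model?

Tableau for the negation not (Box not p2 or ((p3 implies p2) or (p2 implies p3))):
1. not (Box not p2 or ((p3 implies p2) or (p2 implies p3))), w0
2. not Box not p2, w0   [neg-or-rule on 1]
3. not ((p3 implies p2) or (p2 implies p3)), w0   [neg-or-rule on 1]
4. not (p3 implies p2), w0   [neg-or-rule on 3]
5. not (p2 implies p3), w0   [neg-or-rule on 3]
6. p3, w0   [neg-implies-rule on 4]
7. not p2, w0   [neg-implies-rule on 4]
8. p2, w0   [neg-implies-rule on 5]
9. not p3, w0   [neg-implies-rule on 5]
Accessibility: w0Rw0
Branch closes: p2 and not p2 both at w0.
Every branch of the negation's tableau closes; the branch above is one of them.

Valid in S4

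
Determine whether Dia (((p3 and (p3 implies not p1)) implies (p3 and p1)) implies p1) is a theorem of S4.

No, not valid

Tableau for the negation not Dia (((p3 and (p3 implies not p1)) implies (p3 and p1)) implies p1):
1. not Dia (((p3 and (p3 implies not p1)) implies (p3 and p1)) implies p1), 0
2. not (((p3 and (p3 implies not p1)) implies (p3 and p1)) implies p1), 0   [neg-Dia-rule on 1 via 0R0]
3. (p3 and (p3 implies not p1)) implies (p3 and p1), 0   [neg-implies-rule on 2]
4. not p1, 0   [neg-implies-rule on 2]
5. not (p3 and (p3 implies not p1)), 0   [implies-rule on 3 (branches; this branch)]
6. not p3, 0   [neg-and-rule on 5 (branches; this branch)]
Accessibility: 0R0
The negation has an open branch (countermodel exists).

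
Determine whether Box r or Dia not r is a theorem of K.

Valid

Tableau for the negation not (Box r or Dia not r):
1. not (Box r or Dia not r), w0
2. not Box r, w0   [neg-or-rule on 1]
3. not Dia not r, w0   [neg-or-rule on 1]
4. not r, w1   [neg-Box-rule on 2: fresh world w1, w0Rw1]
5. r, w1   [neg-Dia-rule on 3 via w0Rw1]
Accessibility: w0Rw1
Branch closes: r and not r both at w1.
Every branch of the negation's tableau closes; the branch above is one of them.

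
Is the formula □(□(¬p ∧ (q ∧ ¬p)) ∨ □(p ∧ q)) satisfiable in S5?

1. □(□(¬p ∧ (q ∧ ¬p)) ∨ □(p ∧ q)), u
2. □(¬p ∧ (q ∧ ¬p)) ∨ □(p ∧ q), u
3. □(p ∧ q), u
4. p ∧ q, u
5. p, u
6. q, u
Accessibility: uRu

Satisfiable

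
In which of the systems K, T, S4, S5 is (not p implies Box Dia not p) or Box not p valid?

S5

S5-tableau for the negation not ((not p implies Box Dia not p) or Box not p):
1. not ((not p implies Box Dia not p) or Box not p), 0
2. not (not p implies Box Dia not p), 0
3. not Box not p, 0
4. not p, 0
5. not Box Dia not p, 0
6. p, 1
7. not Dia not p, 2
8. p, 0
Accessibility: 0R0, 0R1, 0R2, 1R0, 1R1, 1R2, 2R0, 2R1, 2R2
Branch closes: p and not p both at 0.
Every branch closes (one shown): valid in S5.
S4-tableau for the negation not ((not p implies Box Dia not p) or Box not p):
1. not ((not p implies Box Dia not p) or Box not p), 0
2. not (not p implies Box Dia not p), 0
3. not Box not p, 0
4. not p, 0
5. not Box Dia not p, 0
6. p, 1
7. not Dia not p, 2
8. p, 2
Accessibility: 0R0, 0R1, 0R2, 1R1, 2R2
Complete open branch: countermodel on an S4-frame, so not valid in S4, nor in K, T (the same frame is also a K-frame and a T-frame).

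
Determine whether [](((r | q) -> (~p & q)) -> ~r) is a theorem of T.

Invalid (countermodel exists)

Tableau for the negation ~[](((r | q) -> (~p & q)) -> ~r):
1. ~[](((r | q) -> (~p & q)) -> ~r), 0
2. ~(((r | q) -> (~p & q)) -> ~r), 1
3. (r | q) -> (~p & q), 1
4. r, 1
5. ~p & q, 1
6. ~p, 1
7. q, 1
Accessibility: 0R0, 0R1, 1R1
The negation has an open branch (countermodel exists).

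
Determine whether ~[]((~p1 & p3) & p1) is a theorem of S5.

Yes, valid

Tableau for the negation []((~p1 & p3) & p1):
1. []((~p1 & p3) & p1), w0
2. (~p1 & p3) & p1, w0
3. ~p1 & p3, w0
4. p1, w0
5. ~p1, w0
6. p3, w0
Accessibility: w0Rw0
Branch closes: p1 and ~p1 both at w0.
All branches of the negation close; one closing branch shown above.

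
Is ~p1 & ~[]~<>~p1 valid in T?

No, not valid

Tableau for the negation ~(~p1 & ~[]~<>~p1):
1. ~(~p1 & ~[]~<>~p1), u
2. []~<>~p1, u
3. ~<>~p1, u
4. p1, u
Accessibility: uRu
The negation has an open branch (countermodel exists).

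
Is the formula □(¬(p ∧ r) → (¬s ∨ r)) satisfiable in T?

1. □(¬(p ∧ r) → (¬s ∨ r)), 0
2. ¬(p ∧ r) → (¬s ∨ r), 0
3. ¬s ∨ r, 0
4. r, 0
Accessibility: 0R0

Satisfiable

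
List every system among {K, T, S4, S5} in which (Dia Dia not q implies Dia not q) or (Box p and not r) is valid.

S4-tableau for the negation not ((Dia Dia not q implies Dia not q) or (Box p and not r)):
1. not ((Dia Dia not q implies Dia not q) or (Box p and not r)), w0
2. not (Dia Dia not q implies Dia not q), w0   [neg-or-rule on 1]
3. not (Box p and not r), w0   [neg-or-rule on 1]
4. Dia Dia not q, w0   [neg-implies-rule on 2]
5. not Dia not q, w0   [neg-implies-rule on 2]
6. q, w0   [neg-Dia-rule on 5 via w0Rw0]
7. not Box p, w0   [neg-and-rule on 3 (branches; this branch)]
8. Dia not q, w1   [Dia-rule on 4: fresh world w1, w0Rw1]
9. q, w1   [neg-Dia-rule on 5 via w0Rw1]
10. not p, w2   [neg-Box-rule on 7: fresh world w2, w0Rw2]
11. q, w2   [neg-Dia-rule on 5 via w0Rw2]
12. not q, w3   [Dia-rule on 8: fresh world w3, w1Rw3]
13. q, w3   [neg-Dia-rule on 5 via w0Rw3]
Accessibility: w0Rw0, w0Rw1, w0Rw2, w0Rw3, w1Rw1, w1Rw3, w2Rw2, w3Rw3
Branch closes: q and not q both at w3.
Every branch closes (one shown): valid in S4, hence also in S5 (every theorem of S4 is a theorem of S5).
T-tableau for the negation not ((Dia Dia not q implies Dia not q) or (Box p and not r)):
1. not ((Dia Dia not q implies Dia not q) or (Box p and not r)), w0
2. not (Dia Dia not q implies Dia not q), w0   [neg-or-rule on 1]
3. not (Box p and not r), w0   [neg-or-rule on 1]
4. Dia Dia not q, w0   [neg-implies-rule on 2]
5. not Dia not q, w0   [neg-implies-rule on 2]
6. q, w0   [neg-Dia-rule on 5 via w0Rw0]
7. r, w0   [neg-and-rule on 3 (branches; this branch)]
8. Dia not q, w1   [Dia-rule on 4: fresh world w1, w0Rw1]
9. q, w1   [neg-Dia-rule on 5 via w0Rw1]
10. not q, w2   [Dia-rule on 8: fresh world w2, w1Rw2]
Accessibility: w0Rw0, w0Rw1, w1Rw1, w1Rw2, w2Rw2
Complete open branch: countermodel on a T-frame, so not valid in T, nor in K (the same frame is also a K-frame).

S4, S5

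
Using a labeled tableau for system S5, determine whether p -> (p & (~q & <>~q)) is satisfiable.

Satisfiable

1. p -> (p & (~q & <>~q)), w0
2. p & (~q & <>~q), w0
3. p, w0
4. ~q & <>~q, w0
5. ~q, w0
6. <>~q, w0
7. ~q, w1
Accessibility: w0Rw0, w0Rw1, w1Rw0, w1Rw1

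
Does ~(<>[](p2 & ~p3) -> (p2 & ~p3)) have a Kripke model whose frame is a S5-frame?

Unsatisfiable

1. ~(<>[](p2 & ~p3) -> (p2 & ~p3)), u
2. <>[](p2 & ~p3), u
3. ~(p2 & ~p3), u
4. p3, u
5. [](p2 & ~p3), v
6. p2 & ~p3, u
7. p2, u
8. ~p3, u
Accessibility: uRu, uRv, vRu, vRv
Branch closes: p3 and ~p3 both at u.
(One branch shown.) All branches close.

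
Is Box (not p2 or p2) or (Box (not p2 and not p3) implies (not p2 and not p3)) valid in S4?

Tableau for the negation not (Box (not p2 or p2) or (Box (not p2 and not p3) implies (not p2 and not p3))):
1. not (Box (not p2 or p2) or (Box (not p2 and not p3) implies (not p2 and not p3))), 0
2. not Box (not p2 or p2), 0   [neg-or-rule on 1]
3. not (Box (not p2 and not p3) implies (not p2 and not p3)), 0   [neg-or-rule on 1]
4. Box (not p2 and not p3), 0   [neg-implies-rule on 3]
5. not (not p2 and not p3), 0   [neg-implies-rule on 3]
6. not p2 and not p3, 0   [Box-rule on 4 via 0R0]
7. not p2, 0   [and-rule on 6]
8. not p3, 0   [and-rule on 6]
9. p3, 0   [neg-and-rule on 5 (branches; this branch)]
Accessibility: 0R0
Branch closes: p3 and not p3 both at 0.
All branches of the negation close; one closing branch shown above.

Valid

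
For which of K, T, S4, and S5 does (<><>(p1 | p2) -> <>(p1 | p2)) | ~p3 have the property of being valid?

S4-tableau for the negation ~((<><>(p1 | p2) -> <>(p1 | p2)) | ~p3):
1. ~((<><>(p1 | p2) -> <>(p1 | p2)) | ~p3), 0
2. ~(<><>(p1 | p2) -> <>(p1 | p2)), 0
3. p3, 0
4. <><>(p1 | p2), 0
5. ~<>(p1 | p2), 0
6. ~(p1 | p2), 0
7. ~p1, 0
8. ~p2, 0
9. <>(p1 | p2), 1
10. ~(p1 | p2), 1
11. ~p1, 1
12. ~p2, 1
13. p1 | p2, 2
14. ~(p1 | p2), 2
15. ~p1, 2
16. ~p2, 2
17. p2, 2
Accessibility: 0R0, 0R1, 0R2, 1R1, 1R2, 2R2
Branch closes: p2 and ~p2 both at 2.
Every branch closes (one shown): valid in S4, hence also in S5 (every theorem of S4 is a theorem of S5).
T-tableau for the negation ~((<><>(p1 | p2) -> <>(p1 | p2)) | ~p3):
1. ~((<><>(p1 | p2) -> <>(p1 | p2)) | ~p3), 0
2. ~(<><>(p1 | p2) -> <>(p1 | p2)), 0
3. p3, 0
4. <><>(p1 | p2), 0
5. ~<>(p1 | p2), 0
6. ~(p1 | p2), 0
7. ~p1, 0
8. ~p2, 0
9. <>(p1 | p2), 1
10. ~(p1 | p2), 1
11. ~p1, 1
12. ~p2, 1
13. p1 | p2, 2
14. p2, 2
Accessibility: 0R0, 0R1, 1R1, 1R2, 2R2
Complete open branch: countermodel on a T-frame, so not valid in T, nor in K (the same frame is also a K-frame).

S4, S5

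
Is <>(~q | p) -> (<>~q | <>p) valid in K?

Tableau for the negation ~(<>(~q | p) -> (<>~q | <>p)):
1. ~(<>(~q | p) -> (<>~q | <>p)), u
2. <>(~q | p), u   [~->-rule on 1]
3. ~(<>~q | <>p), u   [~->-rule on 1]
4. ~<>~q, u   [~|-rule on 3]
5. ~<>p, u   [~|-rule on 3]
6. ~q | p, v   [<>-rule on 2: fresh world v, uRv]
7. q, v   [~<>-rule on 4 via uRv]
8. ~p, v   [~<>-rule on 5 via uRv]
9. p, v   [|-rule on 6 (branches; this branch)]
Accessibility: uRv
Branch closes: p and ~p both at v.
Every branch of the negation's tableau closes; the branch above is one of them.

Valid in K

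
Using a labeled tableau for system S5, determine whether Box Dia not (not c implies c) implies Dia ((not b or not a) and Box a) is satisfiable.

1. Box Dia not (not c implies c) implies Dia ((not b or not a) and Box a), w0
2. Dia ((not b or not a) and Box a), w0
3. (not b or not a) and Box a, w1
4. not b or not a, w1
5. Box a, w1
6. a, w0
7. a, w1
8. not b, w1
Accessibility: w0Rw0, w0Rw1, w1Rw0, w1Rw1

Satisfiable (open branch found)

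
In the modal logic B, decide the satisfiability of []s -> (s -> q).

1. []s -> (s -> q), w0
2. s -> q, w0   [->-rule on 1 (branches; this branch)]
3. q, w0   [->-rule on 2 (branches; this branch)]
Accessibility: w0Rw0

Satisfiable (open branch found)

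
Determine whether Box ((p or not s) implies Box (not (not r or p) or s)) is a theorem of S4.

Tableau for the negation not Box ((p or not s) implies Box (not (not r or p) or s)):
1. not Box ((p or not s) implies Box (not (not r or p) or s)), u
2. not ((p or not s) implies Box (not (not r or p) or s)), v
3. p or not s, v
4. not Box (not (not r or p) or s), v
5. not s, v
6. not (not (not r or p) or s), w
7. not r or p, w
8. not s, w
9. p, w
Accessibility: uRu, uRv, uRw, vRv, vRw, wRw
The negation has an open branch (countermodel exists).

No, not valid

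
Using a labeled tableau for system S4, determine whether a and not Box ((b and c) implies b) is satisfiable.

1. a and not Box ((b and c) implies b), 0
2. a, 0
3. not Box ((b and c) implies b), 0
4. not ((b and c) implies b), 1
5. b and c, 1
6. not b, 1
7. b, 1
8. c, 1
Accessibility: 0R0, 0R1, 1R1
Branch closes: b and not b both at 1.
Every branch closes; the branch above is one of them.

No, unsatisfiable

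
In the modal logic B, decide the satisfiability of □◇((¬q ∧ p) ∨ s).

1. □◇((¬q ∧ p) ∨ s), u
2. ◇((¬q ∧ p) ∨ s), u   [□-rule on 1 via uRu]
3. (¬q ∧ p) ∨ s, v   [◇-rule on 2: fresh world v, uRv]
4. ◇((¬q ∧ p) ∨ s), v   [□-rule on 1 via uRv]
5. s, v   [∨-rule on 3 (branches; this branch)]
6. (¬q ∧ p) ∨ s, w   [◇-rule on 4: fresh world w, vRw]
7. s, w   [∨-rule on 6 (branches; this branch)]
Accessibility: uRu, uRv, vRu, vRv, vRw, wRv, wRw

Yes, satisfiable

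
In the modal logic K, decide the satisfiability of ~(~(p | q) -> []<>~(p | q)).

1. ~(~(p | q) -> []<>~(p | q)), w0
2. ~(p | q), w0   [~->-rule on 1]
3. ~[]<>~(p | q), w0   [~->-rule on 1]
4. ~p, w0   [~|-rule on 2]
5. ~q, w0   [~|-rule on 2]
6. ~<>~(p | q), w1   [~[]-rule on 3: fresh world w1, w0Rw1]
Accessibility: w0Rw1

Satisfiable (open branch found)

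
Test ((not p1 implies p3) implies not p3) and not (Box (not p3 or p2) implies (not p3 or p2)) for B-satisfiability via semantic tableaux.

Unsatisfiable

1. ((not p1 implies p3) implies not p3) and not (Box (not p3 or p2) implies (not p3 or p2)), w0
2. (not p1 implies p3) implies not p3, w0
3. not (Box (not p3 or p2) implies (not p3 or p2)), w0
4. Box (not p3 or p2), w0
5. not (not p3 or p2), w0
6. p3, w0
7. not p2, w0
8. not p3 or p2, w0
9. not (not p1 implies p3), w0
10. not p1, w0
11. not p3, w0
Accessibility: w0Rw0
Branch closes: p3 and not p3 both at w0.
All branches of the tableau close; one closing branch shown above.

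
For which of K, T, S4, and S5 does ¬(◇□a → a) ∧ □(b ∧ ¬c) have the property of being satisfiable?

K, T, S4

S4-tableau for the formula:
1. ¬(◇□a → a) ∧ □(b ∧ ¬c), u
2. ¬(◇□a → a), u
3. □(b ∧ ¬c), u
4. ◇□a, u
5. ¬a, u
6. b ∧ ¬c, u
7. b, u
8. ¬c, u
9. □a, v
10. b ∧ ¬c, v
11. b, v
12. ¬c, v
13. a, v
Accessibility: uRu, uRv, vRv
Complete open branch: satisfiable in S4, hence also in K, T (this S4-model is also a K-model and a T-model).
S5-tableau for the formula:
1. ¬(◇□a → a) ∧ □(b ∧ ¬c), u
2. ¬(◇□a → a), u
3. □(b ∧ ¬c), u
4. ◇□a, u
5. ¬a, u
6. b ∧ ¬c, u
7. b, u
8. ¬c, u
9. □a, v
10. b ∧ ¬c, v
11. b, v
12. ¬c, v
13. a, u
Accessibility: uRu, uRv, vRu, vRv
Branch closes: a and ¬a both at u.
Every branch closes (one shown): unsatisfiable in S5.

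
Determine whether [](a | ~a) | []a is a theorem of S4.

Yes, valid

Tableau for the negation ~([](a | ~a) | []a):
1. ~([](a | ~a) | []a), 0
2. ~[](a | ~a), 0
3. ~[]a, 0
4. ~(a | ~a), 1
5. ~a, 1
6. a, 1
Accessibility: 0R0, 0R1, 1R1
Branch closes: a and ~a both at 1.
Every branch of the negation's tableau closes; the branch above is one of them.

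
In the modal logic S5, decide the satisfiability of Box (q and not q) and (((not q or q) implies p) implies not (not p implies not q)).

1. Box (q and not q) and (((not q or q) implies p) implies not (not p implies not q)), u
2. Box (q and not q), u
3. ((not q or q) implies p) implies not (not p implies not q), u
4. q and not q, u
5. q, u
6. not q, u
Accessibility: uRu
Branch closes: q and not q both at u.
Every branch closes; the branch above is one of them.

Unsatisfiable (every branch closes)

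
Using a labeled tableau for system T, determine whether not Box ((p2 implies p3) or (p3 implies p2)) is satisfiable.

No, unsatisfiable

1. not Box ((p2 implies p3) or (p3 implies p2)), 0
2. not ((p2 implies p3) or (p3 implies p2)), 1   [neg-Box-rule on 1: fresh world 1, 0R1]
3. not (p2 implies p3), 1   [neg-or-rule on 2]
4. not (p3 implies p2), 1   [neg-or-rule on 2]
5. p2, 1   [neg-implies-rule on 3]
6. not p3, 1   [neg-implies-rule on 3]
7. p3, 1   [neg-implies-rule on 4]
8. not p2, 1   [neg-implies-rule on 4]
Accessibility: 0R0, 0R1, 1R1
Branch closes: p3 and not p3 both at 1.
Every branch closes; the branch above is one of them.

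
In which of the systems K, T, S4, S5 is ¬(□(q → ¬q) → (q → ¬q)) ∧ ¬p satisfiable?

K

T-tableau for the formula:
1. ¬(□(q → ¬q) → (q → ¬q)) ∧ ¬p, w0
2. ¬(□(q → ¬q) → (q → ¬q)), w0   [∧-rule on 1]
3. ¬p, w0   [∧-rule on 1]
4. □(q → ¬q), w0   [¬→-rule on 2]
5. ¬(q → ¬q), w0   [¬→-rule on 2]
6. q, w0   [¬→-rule on 5]
7. q → ¬q, w0   [□-rule on 4 via w0Rw0]
8. ¬q, w0   [→-rule on 7 (branches; this branch)]
Accessibility: w0Rw0
Branch closes: q and ¬q both at w0.
Every branch closes (one shown): unsatisfiable in T, hence also in S4, S5 (every S4/S5-frame is a T-frame).
K-tableau for the formula:
1. ¬(□(q → ¬q) → (q → ¬q)) ∧ ¬p, w0
2. ¬(□(q → ¬q) → (q → ¬q)), w0   [∧-rule on 1]
3. ¬p, w0   [∧-rule on 1]
4. □(q → ¬q), w0   [¬→-rule on 2]
5. ¬(q → ¬q), w0   [¬→-rule on 2]
6. q, w0   [¬→-rule on 5]
Complete open branch: satisfiable in K.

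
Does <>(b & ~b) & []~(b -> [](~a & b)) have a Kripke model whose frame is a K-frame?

Unsatisfiable (every branch closes)

1. <>(b & ~b) & []~(b -> [](~a & b)), u
2. <>(b & ~b), u
3. []~(b -> [](~a & b)), u
4. b & ~b, v
5. b, v
6. ~b, v
Accessibility: uRv
Branch closes: b and ~b both at v.
(One branch shown.) All branches close.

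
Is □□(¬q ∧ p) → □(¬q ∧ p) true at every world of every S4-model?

Tableau for the negation ¬(□□(¬q ∧ p) → □(¬q ∧ p)):
1. ¬(□□(¬q ∧ p) → □(¬q ∧ p)), w0
2. □□(¬q ∧ p), w0
3. ¬□(¬q ∧ p), w0
4. □(¬q ∧ p), w0
5. ¬q ∧ p, w0
6. ¬q, w0
7. p, w0
8. ¬(¬q ∧ p), w1
9. □(¬q ∧ p), w1
10. ¬q ∧ p, w1
11. ¬q, w1
12. p, w1
13. ¬p, w1
Accessibility: w0Rw0, w0Rw1, w1Rw1
Branch closes: p and ¬p both at w1.
Every branch of the negation's tableau closes; the branch above is one of them.

Yes, valid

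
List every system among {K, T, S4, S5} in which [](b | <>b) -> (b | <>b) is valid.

T-tableau for the negation ~([](b | <>b) -> (b | <>b)):
1. ~([](b | <>b) -> (b | <>b)), 0
2. [](b | <>b), 0
3. ~(b | <>b), 0
4. ~b, 0
5. ~<>b, 0
6. b | <>b, 0
7. <>b, 0
8. b, 1
9. b | <>b, 1
10. ~b, 1
Accessibility: 0R0, 0R1, 1R1
Branch closes: b and ~b both at 1.
Every branch closes (one shown): valid in T, hence also in S4, S5 (every theorem of T is a theorem of S4 and S5).
K-tableau for the negation ~([](b | <>b) -> (b | <>b)):
1. ~([](b | <>b) -> (b | <>b)), 0
2. [](b | <>b), 0
3. ~(b | <>b), 0
4. ~b, 0
5. ~<>b, 0
Complete open branch: countermodel on a K-frame, so not valid in K.

T, S4, S5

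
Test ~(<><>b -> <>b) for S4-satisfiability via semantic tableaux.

1. ~(<><>b -> <>b), u
2. <><>b, u
3. ~<>b, u
4. ~b, u
5. <>b, v
6. ~b, v
7. b, w
8. ~b, w
Accessibility: uRu, uRv, uRw, vRv, vRw, wRw
Branch closes: b and ~b both at w.
(One branch shown.) All branches close.

Unsatisfiable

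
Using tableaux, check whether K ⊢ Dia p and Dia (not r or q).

Not valid

Tableau for the negation not (Dia p and Dia (not r or q)):
1. not (Dia p and Dia (not r or q)), u
2. not Dia (not r or q), u
The negation has an open branch (countermodel exists).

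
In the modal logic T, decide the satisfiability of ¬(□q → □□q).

1. ¬(□q → □□q), u
2. □q, u
3. ¬□□q, u
4. q, u
5. ¬□q, v
6. q, v
7. ¬q, w
Accessibility: uRu, uRv, vRv, vRw, wRw

Satisfiable (open branch found)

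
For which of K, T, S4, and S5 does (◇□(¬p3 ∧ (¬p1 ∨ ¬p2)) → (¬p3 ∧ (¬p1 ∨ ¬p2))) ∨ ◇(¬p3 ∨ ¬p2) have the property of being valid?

T, S4, S5

K-tableau for the negation ¬((◇□(¬p3 ∧ (¬p1 ∨ ¬p2)) → (¬p3 ∧ (¬p1 ∨ ¬p2))) ∨ ◇(¬p3 ∨ ¬p2)):
1. ¬((◇□(¬p3 ∧ (¬p1 ∨ ¬p2)) → (¬p3 ∧ (¬p1 ∨ ¬p2))) ∨ ◇(¬p3 ∨ ¬p2)), 0
2. ¬(◇□(¬p3 ∧ (¬p1 ∨ ¬p2)) → (¬p3 ∧ (¬p1 ∨ ¬p2))), 0   [¬∨-rule on 1]
3. ¬◇(¬p3 ∨ ¬p2), 0   [¬∨-rule on 1]
4. ◇□(¬p3 ∧ (¬p1 ∨ ¬p2)), 0   [¬→-rule on 2]
5. ¬(¬p3 ∧ (¬p1 ∨ ¬p2)), 0   [¬→-rule on 2]
6. ¬(¬p1 ∨ ¬p2), 0   [¬∧-rule on 5 (branches; this branch)]
7. p1, 0   [¬∨-rule on 6]
8. p2, 0   [¬∨-rule on 6]
9. □(¬p3 ∧ (¬p1 ∨ ¬p2)), 1   [◇-rule on 4: fresh world 1, 0R1]
10. ¬(¬p3 ∨ ¬p2), 1   [¬◇-rule on 3 via 0R1]
11. p3, 1   [¬∨-rule on 10]
12. p2, 1   [¬∨-rule on 10]
Accessibility: 0R1
Complete open branch: countermodel on a K-frame, so not valid in K.
T-tableau for the negation ¬((◇□(¬p3 ∧ (¬p1 ∨ ¬p2)) → (¬p3 ∧ (¬p1 ∨ ¬p2))) ∨ ◇(¬p3 ∨ ¬p2)):
1. ¬((◇□(¬p3 ∧ (¬p1 ∨ ¬p2)) → (¬p3 ∧ (¬p1 ∨ ¬p2))) ∨ ◇(¬p3 ∨ ¬p2)), 0
2. ¬(◇□(¬p3 ∧ (¬p1 ∨ ¬p2)) → (¬p3 ∧ (¬p1 ∨ ¬p2))), 0   [¬∨-rule on 1]
3. ¬◇(¬p3 ∨ ¬p2), 0   [¬∨-rule on 1]
4. ◇□(¬p3 ∧ (¬p1 ∨ ¬p2)), 0   [¬→-rule on 2]
5. ¬(¬p3 ∧ (¬p1 ∨ ¬p2)), 0   [¬→-rule on 2]
6. ¬(¬p3 ∨ ¬p2), 0   [¬◇-rule on 3 via 0R0]
7. p3, 0   [¬∨-rule on 6]
8. p2, 0   [¬∨-rule on 6]
9. ¬(¬p1 ∨ ¬p2), 0   [¬∧-rule on 5 (branches; this branch)]
10. p1, 0   [¬∨-rule on 9]
11. □(¬p3 ∧ (¬p1 ∨ ¬p2)), 1   [◇-rule on 4: fresh world 1, 0R1]
12. ¬(¬p3 ∨ ¬p2), 1   [¬◇-rule on 3 via 0R1]
13. p3, 1   [¬∨-rule on 12]
14. p2, 1   [¬∨-rule on 12]
15. ¬p3 ∧ (¬p1 ∨ ¬p2), 1   [□-rule on 11 via 1R1]
16. ¬p3, 1   [∧-rule on 15]
17. ¬p1 ∨ ¬p2, 1   [∧-rule on 15]
Accessibility: 0R0, 0R1, 1R1
Branch closes: p3 and ¬p3 both at 1.
Every branch closes (one shown): valid in T, hence also in S4, S5 (every theorem of T is a theorem of S4 and S5).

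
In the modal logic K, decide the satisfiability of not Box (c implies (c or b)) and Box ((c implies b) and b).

1. not Box (c implies (c or b)) and Box ((c implies b) and b), u
2. not Box (c implies (c or b)), u   [and-rule on 1]
3. Box ((c implies b) and b), u   [and-rule on 1]
4. not (c implies (c or b)), v   [neg-Box-rule on 2: fresh world v, uRv]
5. c, v   [neg-implies-rule on 4]
6. not (c or b), v   [neg-implies-rule on 4]
7. not c, v   [neg-or-rule on 6]
8. not b, v   [neg-or-rule on 6]
Accessibility: uRv
Branch closes: c and not c both at v.
(One branch shown.) All branches close.

Unsatisfiable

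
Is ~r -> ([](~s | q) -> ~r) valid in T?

Valid in T

Tableau for the negation ~(~r -> ([](~s | q) -> ~r)):
1. ~(~r -> ([](~s | q) -> ~r)), u
2. ~r, u
3. ~([](~s | q) -> ~r), u
4. [](~s | q), u
5. r, u
Accessibility: uRu
Branch closes: r and ~r both at u.
All branches of the negation close; one closing branch shown above.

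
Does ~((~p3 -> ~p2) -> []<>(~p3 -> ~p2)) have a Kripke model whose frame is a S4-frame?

1. ~((~p3 -> ~p2) -> []<>(~p3 -> ~p2)), u
2. ~p3 -> ~p2, u   [~->-rule on 1]
3. ~[]<>(~p3 -> ~p2), u   [~->-rule on 1]
4. ~p2, u   [->-rule on 2 (branches; this branch)]
5. ~<>(~p3 -> ~p2), v   [~[]-rule on 3: fresh world v, uRv]
6. ~(~p3 -> ~p2), v   [~<>-rule on 5 via vRv]
7. ~p3, v   [~->-rule on 6]
8. p2, v   [~->-rule on 6]
Accessibility: uRu, uRv, vRv

Satisfiable (open branch found)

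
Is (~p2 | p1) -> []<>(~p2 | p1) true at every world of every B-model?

Tableau for the negation ~((~p2 | p1) -> []<>(~p2 | p1)):
1. ~((~p2 | p1) -> []<>(~p2 | p1)), w0
2. ~p2 | p1, w0
3. ~[]<>(~p2 | p1), w0
4. p1, w0
5. ~<>(~p2 | p1), w1
6. ~(~p2 | p1), w0
7. p2, w0
8. ~p1, w0
Accessibility: w0Rw0, w0Rw1, w1Rw0, w1Rw1
Branch closes: p1 and ~p1 both at w0.
Every branch of the negation's tableau closes; the branch above is one of them.

Yes, valid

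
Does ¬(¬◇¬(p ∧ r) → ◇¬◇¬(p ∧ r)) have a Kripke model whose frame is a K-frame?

Yes, satisfiable

1. ¬(¬◇¬(p ∧ r) → ◇¬◇¬(p ∧ r)), w0
2. ¬◇¬(p ∧ r), w0
3. ¬◇¬◇¬(p ∧ r), w0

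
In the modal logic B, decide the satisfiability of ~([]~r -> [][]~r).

1. ~([]~r -> [][]~r), u
2. []~r, u
3. ~[][]~r, u
4. ~r, u
5. ~[]~r, v
6. ~r, v
7. r, w
Accessibility: uRu, uRv, vRu, vRv, vRw, wRv, wRw

Satisfiable (open branch found)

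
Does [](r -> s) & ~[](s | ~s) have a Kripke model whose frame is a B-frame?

1. [](r -> s) & ~[](s | ~s), u
2. [](r -> s), u
3. ~[](s | ~s), u
4. r -> s, u
5. s, u
6. ~(s | ~s), v
7. ~s, v
8. s, v
Accessibility: uRu, uRv, vRu, vRv
Branch closes: s and ~s both at v.
All branches of the tableau close; one closing branch shown above.

No, unsatisfiable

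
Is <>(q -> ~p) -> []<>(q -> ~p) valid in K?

Not valid

Tableau for the negation ~(<>(q -> ~p) -> []<>(q -> ~p)):
1. ~(<>(q -> ~p) -> []<>(q -> ~p)), u
2. <>(q -> ~p), u   [~->-rule on 1]
3. ~[]<>(q -> ~p), u   [~->-rule on 1]
4. q -> ~p, v   [<>-rule on 2: fresh world v, uRv]
5. ~p, v   [->-rule on 4 (branches; this branch)]
6. ~<>(q -> ~p), w   [~[]-rule on 3: fresh world w, uRw]
Accessibility: uRv, uRw
The negation has an open branch (countermodel exists).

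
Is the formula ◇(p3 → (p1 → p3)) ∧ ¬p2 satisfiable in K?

Satisfiable (open branch found)

1. ◇(p3 → (p1 → p3)) ∧ ¬p2, 0
2. ◇(p3 → (p1 → p3)), 0
3. ¬p2, 0
4. p3 → (p1 → p3), 1
5. p1 → p3, 1
6. p3, 1
Accessibility: 0R1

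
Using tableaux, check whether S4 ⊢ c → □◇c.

Invalid (countermodel exists)

Tableau for the negation ¬(c → □◇c):
1. ¬(c → □◇c), 0
2. c, 0
3. ¬□◇c, 0
4. ¬◇c, 1
5. ¬c, 1
Accessibility: 0R0, 0R1, 1R1
The negation has an open branch (countermodel exists).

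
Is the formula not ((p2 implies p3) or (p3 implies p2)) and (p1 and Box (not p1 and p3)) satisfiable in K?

No, unsatisfiable

1. not ((p2 implies p3) or (p3 implies p2)) and (p1 and Box (not p1 and p3)), u
2. not ((p2 implies p3) or (p3 implies p2)), u
3. p1 and Box (not p1 and p3), u
4. not (p2 implies p3), u
5. not (p3 implies p2), u
6. p1, u
7. Box (not p1 and p3), u
8. p2, u
9. not p3, u
10. p3, u
11. not p2, u
Branch closes: p3 and not p3 both at u.
Every branch closes; the branch above is one of them.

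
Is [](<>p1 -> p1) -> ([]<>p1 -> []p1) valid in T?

Tableau for the negation ~([](<>p1 -> p1) -> ([]<>p1 -> []p1)):
1. ~([](<>p1 -> p1) -> ([]<>p1 -> []p1)), 0
2. [](<>p1 -> p1), 0
3. ~([]<>p1 -> []p1), 0
4. []<>p1, 0
5. ~[]p1, 0
6. <>p1 -> p1, 0
7. <>p1, 0
8. p1, 0
9. ~p1, 1
10. <>p1 -> p1, 1
11. <>p1, 1
12. ~<>p1, 1
13. p1, 2
14. <>p1 -> p1, 2
15. <>p1, 2
16. p1, 3
17. ~p1, 3
Accessibility: 0R0, 0R1, 0R2, 1R1, 1R3, 2R2, 3R3
Branch closes: p1 and ~p1 both at 3.
Every branch of the negation's tableau closes; the branch above is one of them.

Valid in T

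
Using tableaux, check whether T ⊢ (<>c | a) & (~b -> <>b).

Not valid

Tableau for the negation ~((<>c | a) & (~b -> <>b)):
1. ~((<>c | a) & (~b -> <>b)), w0
2. ~(~b -> <>b), w0
3. ~b, w0
4. ~<>b, w0
Accessibility: w0Rw0
The negation has an open branch (countermodel exists).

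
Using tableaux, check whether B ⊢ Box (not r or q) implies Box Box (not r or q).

Tableau for the negation not (Box (not r or q) implies Box Box (not r or q)):
1. not (Box (not r or q) implies Box Box (not r or q)), 0
2. Box (not r or q), 0   [neg-implies-rule on 1]
3. not Box Box (not r or q), 0   [neg-implies-rule on 1]
4. not r or q, 0   [Box-rule on 2 via 0R0]
5. q, 0   [or-rule on 4 (branches; this branch)]
6. not Box (not r or q), 1   [neg-Box-rule on 3: fresh world 1, 0R1]
7. not r or q, 1   [Box-rule on 2 via 0R1]
8. q, 1   [or-rule on 7 (branches; this branch)]
9. not (not r or q), 2   [neg-Box-rule on 6: fresh world 2, 1R2]
10. r, 2   [neg-or-rule on 9]
11. not q, 2   [neg-or-rule on 9]
Accessibility: 0R0, 0R1, 1R0, 1R1, 1R2, 2R1, 2R2
The negation has an open branch (countermodel exists).

Invalid (countermodel exists)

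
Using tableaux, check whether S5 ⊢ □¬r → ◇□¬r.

Valid

Tableau for the negation ¬(□¬r → ◇□¬r):
1. ¬(□¬r → ◇□¬r), u
2. □¬r, u
3. ¬◇□¬r, u
4. ¬r, u
5. ¬□¬r, u
6. r, v
7. ¬r, v
Accessibility: uRu, uRv, vRu, vRv
Branch closes: r and ¬r both at v.
All branches of the negation close; one closing branch shown above.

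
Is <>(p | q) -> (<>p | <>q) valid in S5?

Tableau for the negation ~(<>(p | q) -> (<>p | <>q)):
1. ~(<>(p | q) -> (<>p | <>q)), w0
2. <>(p | q), w0
3. ~(<>p | <>q), w0
4. ~<>p, w0
5. ~<>q, w0
6. ~p, w0
7. ~q, w0
8. p | q, w1
9. ~p, w1
10. ~q, w1
11. q, w1
Accessibility: w0Rw0, w0Rw1, w1Rw0, w1Rw1
Branch closes: q and ~q both at w1.
All branches of the negation close; one closing branch shown above.

Valid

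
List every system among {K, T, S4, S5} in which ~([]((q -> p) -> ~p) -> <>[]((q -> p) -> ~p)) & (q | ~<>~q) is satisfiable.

K

K-tableau for the formula:
1. ~([]((q -> p) -> ~p) -> <>[]((q -> p) -> ~p)) & (q | ~<>~q), 0
2. ~([]((q -> p) -> ~p) -> <>[]((q -> p) -> ~p)), 0
3. q | ~<>~q, 0
4. []((q -> p) -> ~p), 0
5. ~<>[]((q -> p) -> ~p), 0
6. ~<>~q, 0
Complete open branch: satisfiable in K.
T-tableau for the formula:
1. ~([]((q -> p) -> ~p) -> <>[]((q -> p) -> ~p)) & (q | ~<>~q), 0
2. ~([]((q -> p) -> ~p) -> <>[]((q -> p) -> ~p)), 0
3. q | ~<>~q, 0
4. []((q -> p) -> ~p), 0
5. ~<>[]((q -> p) -> ~p), 0
6. (q -> p) -> ~p, 0
7. ~[]((q -> p) -> ~p), 0
8. ~<>~q, 0
9. q, 0
10. ~(q -> p), 0
11. ~p, 0
12. ~((q -> p) -> ~p), 1
13. q -> p, 1
14. p, 1
15. (q -> p) -> ~p, 1
16. ~[]((q -> p) -> ~p), 1
17. q, 1
18. ~(q -> p), 1
19. ~p, 1
Accessibility: 0R0, 0R1, 1R1
Branch closes: p and ~p both at 1.
Every branch closes (one shown): unsatisfiable in T, hence also in S4, S5 (every S4/S5-frame is a T-frame).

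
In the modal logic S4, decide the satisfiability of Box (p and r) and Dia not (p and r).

1. Box (p and r) and Dia not (p and r), 0
2. Box (p and r), 0
3. Dia not (p and r), 0
4. p and r, 0
5. p, 0
6. r, 0
7. not (p and r), 1
8. p and r, 1
9. p, 1
10. r, 1
11. not r, 1
Accessibility: 0R0, 0R1, 1R1
Branch closes: r and not r both at 1.
Every branch closes; the branch above is one of them.

Unsatisfiable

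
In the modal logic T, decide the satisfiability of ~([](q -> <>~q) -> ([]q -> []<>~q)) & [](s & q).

No, unsatisfiable

1. ~([](q -> <>~q) -> ([]q -> []<>~q)) & [](s & q), w0
2. ~([](q -> <>~q) -> ([]q -> []<>~q)), w0
3. [](s & q), w0
4. [](q -> <>~q), w0
5. ~([]q -> []<>~q), w0
6. []q, w0
7. ~[]<>~q, w0
8. s & q, w0
9. s, w0
10. q, w0
11. q -> <>~q, w0
12. <>~q, w0
13. ~<>~q, w1
14. s & q, w1
15. s, w1
16. q, w1
17. q -> <>~q, w1
18. <>~q, w1
19. ~q, w2
20. s & q, w2
21. s, w2
22. q, w2
Accessibility: w0Rw0, w0Rw1, w0Rw2, w1Rw1, w2Rw2
Branch closes: q and ~q both at w2.
(One branch shown.) All branches close.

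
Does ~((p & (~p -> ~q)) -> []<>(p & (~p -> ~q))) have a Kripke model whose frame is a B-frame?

No, unsatisfiable

1. ~((p & (~p -> ~q)) -> []<>(p & (~p -> ~q))), u
2. p & (~p -> ~q), u   [~->-rule on 1]
3. ~[]<>(p & (~p -> ~q)), u   [~->-rule on 1]
4. p, u   [&-rule on 2]
5. ~p -> ~q, u   [&-rule on 2]
6. ~q, u   [->-rule on 5 (branches; this branch)]
7. ~<>(p & (~p -> ~q)), v   [~[]-rule on 3: fresh world v, uRv]
8. ~(p & (~p -> ~q)), u   [~<>-rule on 7 via vRu]
9. ~(p & (~p -> ~q)), v   [~<>-rule on 7 via vRv]
10. ~(~p -> ~q), u   [~&-rule on 8 (branches; this branch)]
11. ~p, u   [~->-rule on 10]
12. q, u   [~->-rule on 10]
Accessibility: uRu, uRv, vRu, vRv
Branch closes: p and ~p both at u.
Every branch closes; the branch above is one of them.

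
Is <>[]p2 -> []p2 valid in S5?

Yes, valid

Tableau for the negation ~(<>[]p2 -> []p2):
1. ~(<>[]p2 -> []p2), u
2. <>[]p2, u   [~->-rule on 1]
3. ~[]p2, u   [~->-rule on 1]
4. []p2, v   [<>-rule on 2: fresh world v, uRv]
5. p2, u   [[]-rule on 4 via vRu]
6. p2, v   [[]-rule on 4 via vRv]
7. ~p2, w   [~[]-rule on 3: fresh world w, uRw]
8. p2, w   [[]-rule on 4 via vRw]
Accessibility: uRu, uRv, uRw, vRu, vRv, vRw, wRu, wRv, wRw
Branch closes: p2 and ~p2 both at w.
All branches of the negation close; one closing branch shown above.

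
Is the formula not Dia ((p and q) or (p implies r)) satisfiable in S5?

Yes, satisfiable

1. not Dia ((p and q) or (p implies r)), w0
2. not ((p and q) or (p implies r)), w0
3. not (p and q), w0
4. not (p implies r), w0
5. p, w0
6. not r, w0
7. not q, w0
Accessibility: w0Rw0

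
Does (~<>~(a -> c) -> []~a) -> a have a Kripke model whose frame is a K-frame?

Satisfiable (open branch found)

1. (~<>~(a -> c) -> []~a) -> a, 0
2. a, 0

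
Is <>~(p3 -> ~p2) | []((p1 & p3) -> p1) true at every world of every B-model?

Valid

Tableau for the negation ~(<>~(p3 -> ~p2) | []((p1 & p3) -> p1)):
1. ~(<>~(p3 -> ~p2) | []((p1 & p3) -> p1)), w0
2. ~<>~(p3 -> ~p2), w0   [~|-rule on 1]
3. ~[]((p1 & p3) -> p1), w0   [~|-rule on 1]
4. p3 -> ~p2, w0   [~<>-rule on 2 via w0Rw0]
5. ~p2, w0   [->-rule on 4 (branches; this branch)]
6. ~((p1 & p3) -> p1), w1   [~[]-rule on 3: fresh world w1, w0Rw1]
7. p1 & p3, w1   [~->-rule on 6]
8. ~p1, w1   [~->-rule on 6]
9. p1, w1   [&-rule on 7]
10. p3, w1   [&-rule on 7]
Accessibility: w0Rw0, w0Rw1, w1Rw0, w1Rw1
Branch closes: p1 and ~p1 both at w1.
Every branch of the negation's tableau closes; the branch above is one of them.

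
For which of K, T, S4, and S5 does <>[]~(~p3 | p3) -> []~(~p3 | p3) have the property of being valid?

T, S4, S5

K-tableau for the negation ~(<>[]~(~p3 | p3) -> []~(~p3 | p3)):
1. ~(<>[]~(~p3 | p3) -> []~(~p3 | p3)), 0
2. <>[]~(~p3 | p3), 0
3. ~[]~(~p3 | p3), 0
4. []~(~p3 | p3), 1
5. ~p3 | p3, 2
6. p3, 2
Accessibility: 0R1, 0R2
Complete open branch: countermodel on a K-frame, so not valid in K.
T-tableau for the negation ~(<>[]~(~p3 | p3) -> []~(~p3 | p3)):
1. ~(<>[]~(~p3 | p3) -> []~(~p3 | p3)), 0
2. <>[]~(~p3 | p3), 0
3. ~[]~(~p3 | p3), 0
4. []~(~p3 | p3), 1
5. ~(~p3 | p3), 1
6. p3, 1
7. ~p3, 1
Accessibility: 0R0, 0R1, 1R1
Branch closes: p3 and ~p3 both at 1.
Every branch closes (one shown): valid in T, hence also in S4, S5 (every theorem of T is a theorem of S4 and S5).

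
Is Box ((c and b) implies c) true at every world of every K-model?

Yes, valid

Tableau for the negation not Box ((c and b) implies c):
1. not Box ((c and b) implies c), 0
2. not ((c and b) implies c), 1
3. c and b, 1
4. not c, 1
5. c, 1
6. b, 1
Accessibility: 0R1
Branch closes: c and not c both at 1.
All branches of the negation close; one closing branch shown above.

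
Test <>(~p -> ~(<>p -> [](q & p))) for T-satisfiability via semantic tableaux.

Yes, satisfiable

1. <>(~p -> ~(<>p -> [](q & p))), 0
2. ~p -> ~(<>p -> [](q & p)), 1
3. ~(<>p -> [](q & p)), 1
4. <>p, 1
5. ~[](q & p), 1
6. p, 2
7. ~(q & p), 3
8. ~p, 3
Accessibility: 0R0, 0R1, 1R1, 1R2, 1R3, 2R2, 3R3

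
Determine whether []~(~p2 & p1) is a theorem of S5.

Tableau for the negation ~[]~(~p2 & p1):
1. ~[]~(~p2 & p1), u
2. ~p2 & p1, v   [~[]-rule on 1: fresh world v, uRv]
3. ~p2, v   [&-rule on 2]
4. p1, v   [&-rule on 2]
Accessibility: uRu, uRv, vRu, vRv
The negation has an open branch (countermodel exists).

Invalid (countermodel exists)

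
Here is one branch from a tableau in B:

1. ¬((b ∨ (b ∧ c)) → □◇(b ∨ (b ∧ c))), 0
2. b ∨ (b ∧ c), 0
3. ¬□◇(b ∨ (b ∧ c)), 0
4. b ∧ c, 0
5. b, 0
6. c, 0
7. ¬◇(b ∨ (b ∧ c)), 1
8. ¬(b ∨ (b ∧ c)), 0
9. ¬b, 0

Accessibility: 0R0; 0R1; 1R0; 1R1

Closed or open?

Closed

Both b and ¬b appear at 0.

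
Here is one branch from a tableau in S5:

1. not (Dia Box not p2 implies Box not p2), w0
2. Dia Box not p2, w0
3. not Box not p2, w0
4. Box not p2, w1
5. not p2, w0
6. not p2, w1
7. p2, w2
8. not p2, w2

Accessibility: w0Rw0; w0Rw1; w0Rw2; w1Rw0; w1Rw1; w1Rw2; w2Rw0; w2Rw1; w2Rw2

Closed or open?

Both p2 and not p2 appear at w2.

Closed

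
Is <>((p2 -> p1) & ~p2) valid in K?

Tableau for the negation ~<>((p2 -> p1) & ~p2):
1. ~<>((p2 -> p1) & ~p2), u
The negation has an open branch (countermodel exists).

No, not valid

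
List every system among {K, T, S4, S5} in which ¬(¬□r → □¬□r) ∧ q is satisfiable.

S5-tableau for the formula:
1. ¬(¬□r → □¬□r) ∧ q, 0
2. ¬(¬□r → □¬□r), 0
3. q, 0
4. ¬□r, 0
5. ¬□¬□r, 0
6. ¬r, 1
7. □r, 2
8. r, 0
9. r, 1
Accessibility: 0R0, 0R1, 0R2, 1R0, 1R1, 1R2, 2R0, 2R1, 2R2
Branch closes: r and ¬r both at 1.
Every branch closes (one shown): unsatisfiable in S5.
S4-tableau for the formula:
1. ¬(¬□r → □¬□r) ∧ q, 0
2. ¬(¬□r → □¬□r), 0
3. q, 0
4. ¬□r, 0
5. ¬□¬□r, 0
6. ¬r, 1
7. □r, 2
8. r, 2
Accessibility: 0R0, 0R1, 0R2, 1R1, 2R2
Complete open branch: satisfiable in S4, hence also in K, T (this S4-model is also a K-model and a T-model).

K, T, S4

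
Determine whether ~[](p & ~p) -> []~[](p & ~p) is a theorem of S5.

Valid in S5

Tableau for the negation ~(~[](p & ~p) -> []~[](p & ~p)):
1. ~(~[](p & ~p) -> []~[](p & ~p)), 0
2. ~[](p & ~p), 0
3. ~[]~[](p & ~p), 0
4. ~(p & ~p), 1
5. p, 1
6. [](p & ~p), 2
7. p & ~p, 0
8. p, 0
9. ~p, 0
Accessibility: 0R0, 0R1, 0R2, 1R0, 1R1, 1R2, 2R0, 2R1, 2R2
Branch closes: p and ~p both at 0.
All branches of the negation close; one closing branch shown above.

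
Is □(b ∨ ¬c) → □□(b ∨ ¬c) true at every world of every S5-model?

Tableau for the negation ¬(□(b ∨ ¬c) → □□(b ∨ ¬c)):
1. ¬(□(b ∨ ¬c) → □□(b ∨ ¬c)), u
2. □(b ∨ ¬c), u
3. ¬□□(b ∨ ¬c), u
4. b ∨ ¬c, u
5. ¬c, u
6. ¬□(b ∨ ¬c), v
7. b ∨ ¬c, v
8. ¬c, v
9. ¬(b ∨ ¬c), w
10. ¬b, w
11. c, w
12. b ∨ ¬c, w
13. ¬c, w
Accessibility: uRu, uRv, uRw, vRu, vRv, vRw, wRu, wRv, wRw
Branch closes: c and ¬c both at w.
All branches of the negation close; one closing branch shown above.

Valid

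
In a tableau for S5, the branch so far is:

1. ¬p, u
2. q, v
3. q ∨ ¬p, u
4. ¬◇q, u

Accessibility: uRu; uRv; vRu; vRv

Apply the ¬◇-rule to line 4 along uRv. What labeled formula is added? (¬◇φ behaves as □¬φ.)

¬q, v

¬◇φ behaves as □¬φ: propagate the negated body to each accessible world.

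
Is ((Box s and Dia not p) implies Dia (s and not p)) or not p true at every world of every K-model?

Tableau for the negation not (((Box s and Dia not p) implies Dia (s and not p)) or not p):
1. not (((Box s and Dia not p) implies Dia (s and not p)) or not p), w0
2. not ((Box s and Dia not p) implies Dia (s and not p)), w0
3. p, w0
4. Box s and Dia not p, w0
5. not Dia (s and not p), w0
6. Box s, w0
7. Dia not p, w0
8. not p, w1
9. not (s and not p), w1
10. s, w1
11. p, w1
Accessibility: w0Rw1
Branch closes: p and not p both at w1.
Every branch of the negation's tableau closes; the branch above is one of them.

Valid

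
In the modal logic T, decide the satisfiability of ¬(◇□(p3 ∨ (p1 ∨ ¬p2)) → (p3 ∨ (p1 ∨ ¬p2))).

Satisfiable (open branch found)

1. ¬(◇□(p3 ∨ (p1 ∨ ¬p2)) → (p3 ∨ (p1 ∨ ¬p2))), w0
2. ◇□(p3 ∨ (p1 ∨ ¬p2)), w0
3. ¬(p3 ∨ (p1 ∨ ¬p2)), w0
4. ¬p3, w0
5. ¬(p1 ∨ ¬p2), w0
6. ¬p1, w0
7. p2, w0
8. □(p3 ∨ (p1 ∨ ¬p2)), w1
9. p3 ∨ (p1 ∨ ¬p2), w1
10. p1 ∨ ¬p2, w1
11. ¬p2, w1
Accessibility: w0Rw0, w0Rw1, w1Rw1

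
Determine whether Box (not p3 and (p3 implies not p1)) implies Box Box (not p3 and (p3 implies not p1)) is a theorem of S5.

Tableau for the negation not (Box (not p3 and (p3 implies not p1)) implies Box Box (not p3 and (p3 implies not p1))):
1. not (Box (not p3 and (p3 implies not p1)) implies Box Box (not p3 and (p3 implies not p1))), w0
2. Box (not p3 and (p3 implies not p1)), w0   [neg-implies-rule on 1]
3. not Box Box (not p3 and (p3 implies not p1)), w0   [neg-implies-rule on 1]
4. not p3 and (p3 implies not p1), w0   [Box-rule on 2 via w0Rw0]
5. not p3, w0   [and-rule on 4]
6. p3 implies not p1, w0   [and-rule on 4]
7. not p1, w0   [implies-rule on 6 (branches; this branch)]
8. not Box (not p3 and (p3 implies not p1)), w1   [neg-Box-rule on 3: fresh world w1, w0Rw1]
9. not p3 and (p3 implies not p1), w1   [Box-rule on 2 via w0Rw1]
10. not p3, w1   [and-rule on 9]
11. p3 implies not p1, w1   [and-rule on 9]
12. not p1, w1   [implies-rule on 11 (branches; this branch)]
13. not (not p3 and (p3 implies not p1)), w2   [neg-Box-rule on 8: fresh world w2, w1Rw2]
14. not p3 and (p3 implies not p1), w2   [Box-rule on 2 via w0Rw2]
15. not p3, w2   [and-rule on 14]
16. p3 implies not p1, w2   [and-rule on 14]
17. not (p3 implies not p1), w2   [neg-and-rule on 13 (branches; this branch)]
18. p3, w2   [neg-implies-rule on 17]
19. p1, w2   [neg-implies-rule on 17]
Accessibility: w0Rw0, w0Rw1, w0Rw2, w1Rw0, w1Rw1, w1Rw2, w2Rw0, w2Rw1, w2Rw2
Branch closes: p3 and not p3 both at w2.
All branches of the negation close; one closing branch shown above.

Yes, valid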